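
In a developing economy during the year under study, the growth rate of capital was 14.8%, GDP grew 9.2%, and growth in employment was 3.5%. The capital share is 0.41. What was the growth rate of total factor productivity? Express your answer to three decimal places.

1.067%

Labor's share = 1 − 0.41 = 0.59.
Capital: 0.41 × 14.8 = 6.068 pp.
Employment: 0.59 × 3.5 = 2.065 pp.
TFP growth = 9.2 − 8.133 = 1.067%.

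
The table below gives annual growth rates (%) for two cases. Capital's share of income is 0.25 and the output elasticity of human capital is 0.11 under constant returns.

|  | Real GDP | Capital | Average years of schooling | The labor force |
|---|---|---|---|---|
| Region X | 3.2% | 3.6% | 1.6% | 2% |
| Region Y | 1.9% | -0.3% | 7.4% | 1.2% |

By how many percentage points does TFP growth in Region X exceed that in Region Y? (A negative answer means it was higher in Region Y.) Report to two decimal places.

0.45 percentage points

Labor's share = 1 − 0.25 − 0.11 = 0.64.
Region X: TFP = 3.2 − 0.9 − 0.176 − 1.28 = 0.844%.
Region Y: TFP = 1.9 + 0.075 − 0.814 − 0.768 = 0.393%.
Difference = 0.844 − (0.393) = 0.451 pp.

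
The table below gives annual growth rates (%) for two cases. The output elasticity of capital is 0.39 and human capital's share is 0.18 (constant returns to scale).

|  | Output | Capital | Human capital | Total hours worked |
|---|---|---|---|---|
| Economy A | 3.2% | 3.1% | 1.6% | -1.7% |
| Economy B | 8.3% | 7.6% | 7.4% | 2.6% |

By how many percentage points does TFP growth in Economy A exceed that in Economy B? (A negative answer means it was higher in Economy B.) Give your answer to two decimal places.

Labor's share = 1 − 0.39 − 0.18 = 0.43.
Economy A: TFP = 3.2 − 1.209 − 0.288 + 0.731 = 2.434%.
Economy B: TFP = 8.3 − 2.964 − 1.332 − 1.118 = 2.886%.
Difference = 2.434 − (2.886) = -0.452 pp.

-0.45 percentage points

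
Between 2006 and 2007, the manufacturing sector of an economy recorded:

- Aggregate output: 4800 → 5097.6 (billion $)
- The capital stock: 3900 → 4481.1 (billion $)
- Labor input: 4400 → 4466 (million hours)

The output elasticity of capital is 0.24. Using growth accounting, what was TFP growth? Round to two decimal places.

TFP grew 1.48%.

Aggregate output growth = (5097.6 − 4800) / 4800 = 6.2%.
The capital stock growth = (4481.1 − 3900) / 3900 = 14.9%.
Labor input growth = (4466 − 4400) / 4400 = 1.5%.
Labor's share = 1 − 0.24 = 0.76.
The capital stock: 0.24 × 14.9 = 3.576 pp.
Labor input: 0.76 × 1.5 = 1.14 pp.
TFP growth = 6.2 − 4.716 = 1.484%.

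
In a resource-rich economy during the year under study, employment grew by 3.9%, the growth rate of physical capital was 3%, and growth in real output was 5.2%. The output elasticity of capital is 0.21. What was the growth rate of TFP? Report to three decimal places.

Labor's share = 1 − 0.21 = 0.79.
Physical capital: 0.21 × 3 = 0.63 pp.
Employment: 0.79 × 3.9 = 3.081 pp.
TFP growth = 5.2 − 3.711 = 1.489%.

1.489%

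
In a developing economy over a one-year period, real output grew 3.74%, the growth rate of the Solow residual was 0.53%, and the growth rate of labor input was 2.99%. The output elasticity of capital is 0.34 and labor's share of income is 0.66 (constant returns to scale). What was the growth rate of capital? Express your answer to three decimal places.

Labor's share = 1 − 0.34 = 0.66.
gY = gA + 0.66×2.99 + 0.34×g.
0.34×g = 3.74 − 0.53 − 1.9734 = 1.2366.
g = 1.2366 / 0.34 = 3.63706%.

3.637%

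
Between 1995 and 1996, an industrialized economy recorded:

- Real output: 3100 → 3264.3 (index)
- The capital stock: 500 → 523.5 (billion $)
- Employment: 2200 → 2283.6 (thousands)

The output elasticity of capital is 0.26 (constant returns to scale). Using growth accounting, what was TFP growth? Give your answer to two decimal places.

1.27%

Real output growth = (3264.3 − 3100) / 3100 = 5.3%.
The capital stock growth = (523.5 − 500) / 500 = 4.7%.
Employment growth = (2283.6 − 2200) / 2200 = 3.8%.
Labor's share = 1 − 0.26 = 0.74.
The capital stock: 0.26 × 4.7 = 1.222 pp.
Employment: 0.74 × 3.8 = 2.812 pp.
TFP growth = 5.3 − 4.034 = 1.266%.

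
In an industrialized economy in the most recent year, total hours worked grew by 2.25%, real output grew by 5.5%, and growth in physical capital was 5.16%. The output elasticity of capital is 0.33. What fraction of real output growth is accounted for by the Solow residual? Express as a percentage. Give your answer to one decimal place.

The Solow residual accounted for 41.6% of growth.

Labor's share = 1 − 0.33 = 0.67.
Physical capital: 0.33 × 5.16 = 1.7028 pp.
Total hours worked: 0.67 × 2.25 = 1.5075 pp.
TFP growth = 5.5 − 3.2103 = 2.2897%.
TFP share of growth = 2.2897 / 5.5 × 100 = 41.631%.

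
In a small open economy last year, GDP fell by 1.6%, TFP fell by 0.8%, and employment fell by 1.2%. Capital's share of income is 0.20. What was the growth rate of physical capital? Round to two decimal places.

0.80%

Labor's share = 1 − 0.2 = 0.8.
gY = gA + 0.8×(-1.2) + 0.2×g.
0.2×g = -1.6 + 0.8 + 0.96 = 0.16.
g = 0.16 / 0.2 = 0.8%.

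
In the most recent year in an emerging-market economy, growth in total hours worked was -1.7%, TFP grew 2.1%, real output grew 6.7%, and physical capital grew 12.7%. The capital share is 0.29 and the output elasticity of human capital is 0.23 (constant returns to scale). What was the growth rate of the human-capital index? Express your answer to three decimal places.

7.535%

Labor's share = 1 − 0.29 − 0.23 = 0.48.
gY = gA + 0.29×12.7 + 0.48×(-1.7) + 0.23×g.
0.23×g = 6.7 − 2.1 − 2.867 = 1.733.
g = 1.733 / 0.23 = 7.53478%.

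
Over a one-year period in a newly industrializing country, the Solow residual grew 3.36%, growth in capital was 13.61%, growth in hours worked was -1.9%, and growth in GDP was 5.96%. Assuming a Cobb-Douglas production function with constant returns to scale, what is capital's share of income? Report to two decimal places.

gY = gA + α·gK + (1−α)·gL, so gY − gA − gL = α(gK − gL).
5.96 − 3.36 + 1.9 = α × (13.61 − (-1.9)).
4.5 = 15.51 α, so α = 0.2901.

α = 0.29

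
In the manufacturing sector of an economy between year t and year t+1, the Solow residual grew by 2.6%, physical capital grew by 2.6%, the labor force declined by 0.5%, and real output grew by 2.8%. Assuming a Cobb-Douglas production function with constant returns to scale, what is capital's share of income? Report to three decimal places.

gY = gA + α·gK + (1−α)·gL, so gY − gA − gL = α(gK − gL).
2.8 − 2.6 + 0.5 = α × (2.6 − (-0.5)).
0.7 = 3.1 α, so α = 0.22581.

0.226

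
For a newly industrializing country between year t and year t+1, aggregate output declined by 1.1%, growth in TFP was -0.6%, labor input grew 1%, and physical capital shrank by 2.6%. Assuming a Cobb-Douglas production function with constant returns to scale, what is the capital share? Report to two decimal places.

gY = gA + α·gK + (1−α)·gL, so gY − gA − gL = α(gK − gL).
-1.1 + 0.6 − 1 = α × (-2.6 − 1).
-1.5 = -3.6 α, so α = 0.4167.

0.42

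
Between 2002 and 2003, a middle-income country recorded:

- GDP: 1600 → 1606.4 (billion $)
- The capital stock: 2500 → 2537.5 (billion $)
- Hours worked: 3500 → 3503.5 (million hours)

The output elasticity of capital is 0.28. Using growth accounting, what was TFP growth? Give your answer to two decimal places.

GDP growth = (1606.4 − 1600) / 1600 = 0.4%.
The capital stock growth = (2537.5 − 2500) / 2500 = 1.5%.
Hours worked growth = (3503.5 − 3500) / 3500 = 0.1%.
Labor's share = 1 − 0.28 = 0.72.
The capital stock: 0.28 × 1.5 = 0.42 pp.
Hours worked: 0.72 × 0.1 = 0.072 pp.
TFP growth = 0.4 − 0.492 = -0.092%.

-0.09%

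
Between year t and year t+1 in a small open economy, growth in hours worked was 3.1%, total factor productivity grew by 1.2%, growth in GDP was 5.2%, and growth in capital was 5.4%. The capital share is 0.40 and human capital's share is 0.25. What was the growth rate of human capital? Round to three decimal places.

Labor's share = 1 − 0.4 − 0.25 = 0.35.
gY = gA + 0.4×5.4 + 0.35×3.1 + 0.25×g.
0.25×g = 5.2 − 1.2 − 3.245 = 0.755.
g = 0.755 / 0.25 = 3.02%.

Human capital growth was 3.020%.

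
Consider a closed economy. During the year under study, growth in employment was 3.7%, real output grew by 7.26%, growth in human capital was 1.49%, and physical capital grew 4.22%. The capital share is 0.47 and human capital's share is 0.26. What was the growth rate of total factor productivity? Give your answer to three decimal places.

Labor's share = 1 − 0.47 − 0.26 = 0.27.
Physical capital: 0.47 × 4.22 = 1.9834 pp.
Human capital: 0.26 × 1.49 = 0.3874 pp.
Employment: 0.27 × 3.7 = 0.999 pp.
TFP growth = 7.26 − 3.3698 = 3.8902%.

3.890%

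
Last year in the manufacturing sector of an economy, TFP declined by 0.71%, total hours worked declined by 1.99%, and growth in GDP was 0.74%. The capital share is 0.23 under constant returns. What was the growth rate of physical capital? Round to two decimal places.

12.97%

Labor's share = 1 − 0.23 = 0.77.
gY = gA + 0.77×(-1.99) + 0.23×g.
0.23×g = 0.74 + 0.71 + 1.5323 = 2.9823.
g = 2.9823 / 0.23 = 12.9665%.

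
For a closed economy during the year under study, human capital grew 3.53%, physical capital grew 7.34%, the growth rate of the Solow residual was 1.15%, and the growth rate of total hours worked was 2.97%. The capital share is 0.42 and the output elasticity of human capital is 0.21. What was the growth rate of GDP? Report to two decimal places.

Labor's share = 1 − 0.42 − 0.21 = 0.37.
Physical capital: 0.42 × 7.34 = 3.0828 pp.
Human capital: 0.21 × 3.53 = 0.7413 pp.
Total hours worked: 0.37 × 2.97 = 1.0989 pp.
Output growth = 1.15 + 4.923 = 6.073%.

6.07%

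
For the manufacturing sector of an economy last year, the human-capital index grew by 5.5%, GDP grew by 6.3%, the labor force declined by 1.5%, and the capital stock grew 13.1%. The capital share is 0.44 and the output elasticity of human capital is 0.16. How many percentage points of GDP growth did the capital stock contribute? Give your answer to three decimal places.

5.764 percentage points

Contribution = share × growth = 0.44 × 13.1 = 5.764 pp.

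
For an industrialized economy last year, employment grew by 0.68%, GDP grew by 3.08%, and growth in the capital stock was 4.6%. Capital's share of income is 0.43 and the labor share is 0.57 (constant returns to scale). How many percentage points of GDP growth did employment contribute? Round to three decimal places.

0.388 percentage points

Labor's share = 1 − 0.43 = 0.57.
Contribution = share × growth = 0.57 × 0.68 = 0.3876 pp.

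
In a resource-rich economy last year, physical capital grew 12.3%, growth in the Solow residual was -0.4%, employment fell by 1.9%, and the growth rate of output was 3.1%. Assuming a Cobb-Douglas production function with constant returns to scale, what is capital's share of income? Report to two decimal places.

gY = gA + α·gK + (1−α)·gL, so gY − gA − gL = α(gK − gL).
3.1 + 0.4 + 1.9 = α × (12.3 − (-1.9)).
5.4 = 14.2 α, so α = 0.3803.

Capital's share of income is 0.38.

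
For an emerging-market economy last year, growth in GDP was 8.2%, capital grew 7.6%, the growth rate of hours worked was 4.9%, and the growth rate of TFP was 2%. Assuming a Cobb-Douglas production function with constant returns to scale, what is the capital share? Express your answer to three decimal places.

gY = gA + α·gK + (1−α)·gL, so gY − gA − gL = α(gK − gL).
8.2 − 2 − 4.9 = α × (7.6 − 4.9).
1.3 = 2.7 α, so α = 0.48148.

0.481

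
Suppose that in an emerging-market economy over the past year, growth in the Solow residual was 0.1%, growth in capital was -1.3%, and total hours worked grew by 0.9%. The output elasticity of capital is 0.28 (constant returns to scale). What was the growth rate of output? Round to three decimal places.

Labor's share = 1 − 0.28 = 0.72.
Capital: 0.28 × (-1.3) = -0.364 pp.
Total hours worked: 0.72 × 0.9 = 0.648 pp.
Output growth = 0.1 + 0.284 = 0.384%.

Output growth was 0.384%.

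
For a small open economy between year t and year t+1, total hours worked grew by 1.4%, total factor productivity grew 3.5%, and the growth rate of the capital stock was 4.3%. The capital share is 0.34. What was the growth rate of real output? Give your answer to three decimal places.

5.886%

Labor's share = 1 − 0.34 = 0.66.
The capital stock: 0.34 × 4.3 = 1.462 pp.
Total hours worked: 0.66 × 1.4 = 0.924 pp.
Output growth = 3.5 + 2.386 = 5.886%.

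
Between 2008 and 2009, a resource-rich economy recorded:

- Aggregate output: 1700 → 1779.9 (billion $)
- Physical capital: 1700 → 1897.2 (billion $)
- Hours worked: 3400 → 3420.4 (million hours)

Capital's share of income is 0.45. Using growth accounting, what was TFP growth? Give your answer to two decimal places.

Aggregate output growth = (1779.9 − 1700) / 1700 = 4.7%.
Physical capital growth = (1897.2 − 1700) / 1700 = 11.6%.
Hours worked growth = (3420.4 − 3400) / 3400 = 0.6%.
Labor's share = 1 − 0.45 = 0.55.
Physical capital: 0.45 × 11.6 = 5.22 pp.
Hours worked: 0.55 × 0.6 = 0.33 pp.
TFP growth = 4.7 − 5.55 = -0.85%.

-0.85%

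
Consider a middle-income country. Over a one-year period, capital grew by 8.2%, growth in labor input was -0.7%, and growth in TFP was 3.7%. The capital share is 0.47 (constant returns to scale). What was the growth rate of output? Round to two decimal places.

Output grew 7.18%.

Labor's share = 1 − 0.47 = 0.53.
Capital: 0.47 × 8.2 = 3.854 pp.
Labor input: 0.53 × (-0.7) = -0.371 pp.
Output growth = 3.7 + 3.483 = 7.183%.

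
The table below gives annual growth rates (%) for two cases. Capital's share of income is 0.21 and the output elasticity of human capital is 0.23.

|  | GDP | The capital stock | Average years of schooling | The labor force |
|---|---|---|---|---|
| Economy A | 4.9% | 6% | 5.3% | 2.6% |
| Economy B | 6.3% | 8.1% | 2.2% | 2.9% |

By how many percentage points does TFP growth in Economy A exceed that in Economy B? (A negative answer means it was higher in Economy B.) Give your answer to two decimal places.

Labor's share = 1 − 0.21 − 0.23 = 0.56.
Economy A: TFP = 4.9 − 1.26 − 1.219 − 1.456 = 0.965%.
Economy B: TFP = 6.3 − 1.701 − 0.506 − 1.624 = 2.469%.
Difference = 0.965 − (2.469) = -1.504 pp.

-1.50 percentage points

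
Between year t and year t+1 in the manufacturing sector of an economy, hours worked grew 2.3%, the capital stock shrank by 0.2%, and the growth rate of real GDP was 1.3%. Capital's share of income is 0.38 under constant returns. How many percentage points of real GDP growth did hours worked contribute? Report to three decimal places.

1.426

Labor's share = 1 − 0.38 = 0.62.
Contribution = share × growth = 0.62 × 2.3 = 1.426 pp.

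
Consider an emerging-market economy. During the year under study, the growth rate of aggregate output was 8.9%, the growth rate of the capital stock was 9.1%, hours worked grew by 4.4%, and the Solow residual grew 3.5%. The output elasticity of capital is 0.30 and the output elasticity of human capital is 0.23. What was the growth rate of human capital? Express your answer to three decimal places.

2.617%

Labor's share = 1 − 0.3 − 0.23 = 0.47.
gY = gA + 0.3×9.1 + 0.47×4.4 + 0.23×g.
0.23×g = 8.9 − 3.5 − 4.798 = 0.602.
g = 0.602 / 0.23 = 2.61739%.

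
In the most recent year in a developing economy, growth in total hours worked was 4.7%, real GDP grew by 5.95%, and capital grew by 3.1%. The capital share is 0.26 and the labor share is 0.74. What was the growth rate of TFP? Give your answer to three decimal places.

Labor's share = 1 − 0.26 = 0.74.
Capital: 0.26 × 3.1 = 0.806 pp.
Total hours worked: 0.74 × 4.7 = 3.478 pp.
TFP growth = 5.95 − 4.284 = 1.666%.

1.666%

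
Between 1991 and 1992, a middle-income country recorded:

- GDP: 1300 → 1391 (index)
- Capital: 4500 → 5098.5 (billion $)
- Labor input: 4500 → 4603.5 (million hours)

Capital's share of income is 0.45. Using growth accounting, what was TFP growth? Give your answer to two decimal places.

-0.25%

GDP growth = (1391 − 1300) / 1300 = 7%.
Capital growth = (5098.5 − 4500) / 4500 = 13.3%.
Labor input growth = (4603.5 − 4500) / 4500 = 2.3%.
Labor's share = 1 − 0.45 = 0.55.
Capital: 0.45 × 13.3 = 5.985 pp.
Labor input: 0.55 × 2.3 = 1.265 pp.
TFP growth = 7 − 7.25 = -0.25%.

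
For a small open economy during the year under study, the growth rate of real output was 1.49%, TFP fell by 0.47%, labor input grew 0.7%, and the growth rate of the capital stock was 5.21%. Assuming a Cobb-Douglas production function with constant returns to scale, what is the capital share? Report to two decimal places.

The capital share is 0.28.

gY = gA + α·gK + (1−α)·gL, so gY − gA − gL = α(gK − gL).
1.49 + 0.47 − 0.7 = α × (5.21 − 0.7).
1.26 = 4.51 α, so α = 0.2794.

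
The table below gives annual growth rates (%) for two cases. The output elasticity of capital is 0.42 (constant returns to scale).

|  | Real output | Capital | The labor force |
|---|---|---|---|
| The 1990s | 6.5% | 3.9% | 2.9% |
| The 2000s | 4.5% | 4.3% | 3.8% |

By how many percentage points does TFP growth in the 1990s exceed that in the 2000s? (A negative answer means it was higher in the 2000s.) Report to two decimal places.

2.69 percentage points

Labor's share = 1 − 0.42 = 0.58.
The 1990s: TFP = 6.5 − 1.638 − 1.682 = 3.18%.
The 2000s: TFP = 4.5 − 1.806 − 2.204 = 0.49%.
Difference = 3.18 − (0.49) = 2.69 pp.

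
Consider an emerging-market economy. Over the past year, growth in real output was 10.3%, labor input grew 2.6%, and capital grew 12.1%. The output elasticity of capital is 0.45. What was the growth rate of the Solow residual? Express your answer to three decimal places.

Labor's share = 1 − 0.45 = 0.55.
Capital: 0.45 × 12.1 = 5.445 pp.
Labor input: 0.55 × 2.6 = 1.43 pp.
TFP growth = 10.3 − 6.875 = 3.425%.

The Solow residual grew 3.425%.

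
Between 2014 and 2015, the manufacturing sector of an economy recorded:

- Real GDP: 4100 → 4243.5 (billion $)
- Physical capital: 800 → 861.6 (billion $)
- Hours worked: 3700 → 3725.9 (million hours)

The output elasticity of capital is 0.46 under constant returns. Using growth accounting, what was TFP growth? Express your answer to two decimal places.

-0.42%

Real GDP growth = (4243.5 − 4100) / 4100 = 3.5%.
Physical capital growth = (861.6 − 800) / 800 = 7.7%.
Hours worked growth = (3725.9 − 3700) / 3700 = 0.7%.
Labor's share = 1 − 0.46 = 0.54.
Physical capital: 0.46 × 7.7 = 3.542 pp.
Hours worked: 0.54 × 0.7 = 0.378 pp.
TFP growth = 3.5 − 3.92 = -0.42%.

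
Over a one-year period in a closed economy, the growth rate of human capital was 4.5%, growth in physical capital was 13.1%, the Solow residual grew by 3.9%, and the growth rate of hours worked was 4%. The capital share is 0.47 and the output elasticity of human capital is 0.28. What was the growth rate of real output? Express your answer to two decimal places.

Labor's share = 1 − 0.47 − 0.28 = 0.25.
Physical capital: 0.47 × 13.1 = 6.157 pp.
Human capital: 0.28 × 4.5 = 1.26 pp.
Hours worked: 0.25 × 4 = 1 pp.
Output growth = 3.9 + 8.417 = 12.317%.

Real output growth was 12.32%.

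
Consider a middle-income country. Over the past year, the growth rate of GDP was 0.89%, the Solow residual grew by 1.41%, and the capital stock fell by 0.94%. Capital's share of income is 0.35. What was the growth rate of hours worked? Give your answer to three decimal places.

-0.294%

Labor's share = 1 − 0.35 = 0.65.
gY = gA + 0.35×(-0.94) + 0.65×g.
0.65×g = 0.89 − 1.41 + 0.329 = -0.191.
g = -0.191 / 0.65 = -0.29385%.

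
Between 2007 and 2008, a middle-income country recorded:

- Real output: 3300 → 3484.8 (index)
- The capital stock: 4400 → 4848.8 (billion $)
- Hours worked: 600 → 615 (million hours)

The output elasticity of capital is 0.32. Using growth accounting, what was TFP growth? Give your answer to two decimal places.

Real output growth = (3484.8 − 3300) / 3300 = 5.6%.
The capital stock growth = (4848.8 − 4400) / 4400 = 10.2%.
Hours worked growth = (615 − 600) / 600 = 2.5%.
Labor's share = 1 − 0.32 = 0.68.
The capital stock: 0.32 × 10.2 = 3.264 pp.
Hours worked: 0.68 × 2.5 = 1.7 pp.
TFP growth = 5.6 − 4.964 = 0.636%.

0.64%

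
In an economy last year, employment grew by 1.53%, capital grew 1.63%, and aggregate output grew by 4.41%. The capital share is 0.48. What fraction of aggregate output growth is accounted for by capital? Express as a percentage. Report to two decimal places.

Capital contributed 0.48 × 1.63 = 0.7824 pp.
Share of growth = 0.7824 / 4.41 × 100 = 17.7415%.

17.74%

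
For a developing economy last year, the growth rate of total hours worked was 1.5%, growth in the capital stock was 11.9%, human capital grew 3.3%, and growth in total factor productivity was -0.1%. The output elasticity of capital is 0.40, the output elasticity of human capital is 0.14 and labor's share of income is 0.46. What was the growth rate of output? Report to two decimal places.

5.81%

Labor's share = 1 − 0.4 − 0.14 = 0.46.
The capital stock: 0.4 × 11.9 = 4.76 pp.
Human capital: 0.14 × 3.3 = 0.462 pp.
Total hours worked: 0.46 × 1.5 = 0.69 pp.
Output growth = -0.1 + 5.912 = 5.812%.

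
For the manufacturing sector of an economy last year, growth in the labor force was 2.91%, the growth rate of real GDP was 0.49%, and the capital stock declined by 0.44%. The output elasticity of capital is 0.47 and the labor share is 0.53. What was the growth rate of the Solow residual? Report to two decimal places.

-0.85%

Labor's share = 1 − 0.47 = 0.53.
The capital stock: 0.47 × (-0.44) = -0.2068 pp.
The labor force: 0.53 × 2.91 = 1.5423 pp.
TFP growth = 0.49 − 1.3355 = -0.8455%.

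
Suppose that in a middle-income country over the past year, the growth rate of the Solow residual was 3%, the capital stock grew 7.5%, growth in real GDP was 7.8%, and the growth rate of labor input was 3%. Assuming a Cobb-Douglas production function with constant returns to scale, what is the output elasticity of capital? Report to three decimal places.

gY = gA + α·gK + (1−α)·gL, so gY − gA − gL = α(gK − gL).
7.8 − 3 − 3 = α × (7.5 − 3).
1.8 = 4.5 α, so α = 0.4.

0.400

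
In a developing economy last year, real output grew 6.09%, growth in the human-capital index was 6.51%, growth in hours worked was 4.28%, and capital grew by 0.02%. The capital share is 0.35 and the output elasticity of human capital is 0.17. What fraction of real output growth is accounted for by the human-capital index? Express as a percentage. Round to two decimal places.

The human-capital index contributed 0.17 × 6.51 = 1.1067 pp.
Share of growth = 1.1067 / 6.09 × 100 = 18.1724%.

The human-capital index accounted for 18.17% of growth.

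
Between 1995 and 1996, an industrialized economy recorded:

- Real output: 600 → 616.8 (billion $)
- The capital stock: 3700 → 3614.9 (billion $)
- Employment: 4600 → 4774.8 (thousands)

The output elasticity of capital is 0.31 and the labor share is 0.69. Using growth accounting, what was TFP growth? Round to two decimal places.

TFP grew 0.89%.

Real output growth = (616.8 − 600) / 600 = 2.8%.
The capital stock growth = (3614.9 − 3700) / 3700 = -2.3%.
Employment growth = (4774.8 − 4600) / 4600 = 3.8%.
Labor's share = 1 − 0.31 = 0.69.
The capital stock: 0.31 × (-2.3) = -0.713 pp.
Employment: 0.69 × 3.8 = 2.622 pp.
TFP growth = 2.8 − 1.909 = 0.891%.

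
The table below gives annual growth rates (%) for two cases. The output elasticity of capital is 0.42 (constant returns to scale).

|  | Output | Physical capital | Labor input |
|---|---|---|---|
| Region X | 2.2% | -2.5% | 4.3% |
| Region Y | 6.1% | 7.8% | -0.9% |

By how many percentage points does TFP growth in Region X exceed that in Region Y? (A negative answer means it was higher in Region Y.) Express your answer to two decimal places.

Labor's share = 1 − 0.42 = 0.58.
Region X: TFP = 2.2 + 1.05 − 2.494 = 0.756%.
Region Y: TFP = 6.1 − 3.276 + 0.522 = 3.346%.
Difference = 0.756 − (3.346) = -2.59 pp.

-2.59 percentage points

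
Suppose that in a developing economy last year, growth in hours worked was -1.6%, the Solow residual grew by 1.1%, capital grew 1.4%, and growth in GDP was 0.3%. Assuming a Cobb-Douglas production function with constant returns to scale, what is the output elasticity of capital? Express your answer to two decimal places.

gY = gA + α·gK + (1−α)·gL, so gY − gA − gL = α(gK − gL).
0.3 − 1.1 + 1.6 = α × (1.4 − (-1.6)).
0.8 = 3 α, so α = 0.2667.

The output elasticity of capital is 0.27.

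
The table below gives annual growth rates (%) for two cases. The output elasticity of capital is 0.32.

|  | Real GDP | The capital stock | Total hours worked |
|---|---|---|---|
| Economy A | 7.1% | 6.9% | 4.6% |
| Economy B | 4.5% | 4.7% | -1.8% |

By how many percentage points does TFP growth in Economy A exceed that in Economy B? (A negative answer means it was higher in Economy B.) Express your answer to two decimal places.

-2.46 percentage points

Labor's share = 1 − 0.32 = 0.68.
Economy A: TFP = 7.1 − 2.208 − 3.128 = 1.764%.
Economy B: TFP = 4.5 − 1.504 + 1.224 = 4.22%.
Difference = 1.764 − (4.22) = -2.456 pp.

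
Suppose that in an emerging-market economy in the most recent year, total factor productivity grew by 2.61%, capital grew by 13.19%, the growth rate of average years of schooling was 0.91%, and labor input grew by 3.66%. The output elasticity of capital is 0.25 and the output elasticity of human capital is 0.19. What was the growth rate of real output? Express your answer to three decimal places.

Real output grew 8.130%.

Labor's share = 1 − 0.25 − 0.19 = 0.56.
Capital: 0.25 × 13.19 = 3.2975 pp.
Average years of schooling: 0.19 × 0.91 = 0.1729 pp.
Labor input: 0.56 × 3.66 = 2.0496 pp.
Output growth = 2.61 + 5.52 = 8.13%.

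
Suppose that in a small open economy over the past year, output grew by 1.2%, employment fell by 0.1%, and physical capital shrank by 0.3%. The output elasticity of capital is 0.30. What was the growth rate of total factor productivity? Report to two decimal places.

1.36%

Labor's share = 1 − 0.3 = 0.7.
Physical capital: 0.3 × (-0.3) = -0.09 pp.
Employment: 0.7 × (-0.1) = -0.07 pp.
TFP growth = 1.2 + 0.16 = 1.36%.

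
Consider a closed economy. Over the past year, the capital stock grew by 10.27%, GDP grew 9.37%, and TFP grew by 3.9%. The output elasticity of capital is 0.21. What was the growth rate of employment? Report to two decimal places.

4.19%

Labor's share = 1 − 0.21 = 0.79.
gY = gA + 0.21×10.27 + 0.79×g.
0.79×g = 9.37 − 3.9 − 2.1567 = 3.3133.
g = 3.3133 / 0.79 = 4.1941%.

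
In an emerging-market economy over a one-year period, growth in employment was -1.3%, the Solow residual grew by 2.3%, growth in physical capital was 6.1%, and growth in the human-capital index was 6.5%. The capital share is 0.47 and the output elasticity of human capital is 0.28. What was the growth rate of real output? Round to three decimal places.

Labor's share = 1 − 0.47 − 0.28 = 0.25.
Physical capital: 0.47 × 6.1 = 2.867 pp.
The human-capital index: 0.28 × 6.5 = 1.82 pp.
Employment: 0.25 × (-1.3) = -0.325 pp.
Output growth = 2.3 + 4.362 = 6.662%.

6.662%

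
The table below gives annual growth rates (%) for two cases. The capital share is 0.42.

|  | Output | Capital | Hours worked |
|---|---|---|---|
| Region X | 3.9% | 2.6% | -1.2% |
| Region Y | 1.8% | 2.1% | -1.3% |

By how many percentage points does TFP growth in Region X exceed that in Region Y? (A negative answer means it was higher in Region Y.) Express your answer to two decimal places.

1.83 percentage points

Labor's share = 1 − 0.42 = 0.58.
Region X: TFP = 3.9 − 1.092 + 0.696 = 3.504%.
Region Y: TFP = 1.8 − 0.882 + 0.754 = 1.672%.
Difference = 3.504 − (1.672) = 1.832 pp.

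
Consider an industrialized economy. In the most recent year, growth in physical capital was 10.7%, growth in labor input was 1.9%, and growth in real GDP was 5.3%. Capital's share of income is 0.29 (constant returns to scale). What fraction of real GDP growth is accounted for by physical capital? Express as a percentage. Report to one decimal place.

Physical capital accounted for 58.5% of growth.

Physical capital contributed 0.29 × 10.7 = 3.103 pp.
Share of growth = 3.103 / 5.3 × 100 = 58.547%.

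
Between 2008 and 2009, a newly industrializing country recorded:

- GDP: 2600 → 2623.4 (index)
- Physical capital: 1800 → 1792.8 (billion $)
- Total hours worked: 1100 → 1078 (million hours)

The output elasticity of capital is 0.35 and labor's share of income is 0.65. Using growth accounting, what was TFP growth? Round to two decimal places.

2.34%

GDP growth = (2623.4 − 2600) / 2600 = 0.9%.
Physical capital growth = (1792.8 − 1800) / 1800 = -0.4%.
Total hours worked growth = (1078 − 1100) / 1100 = -2%.
Labor's share = 1 − 0.35 = 0.65.
Physical capital: 0.35 × (-0.4) = -0.14 pp.
Total hours worked: 0.65 × (-2) = -1.3 pp.
TFP growth = 0.9 + 1.44 = 2.34%.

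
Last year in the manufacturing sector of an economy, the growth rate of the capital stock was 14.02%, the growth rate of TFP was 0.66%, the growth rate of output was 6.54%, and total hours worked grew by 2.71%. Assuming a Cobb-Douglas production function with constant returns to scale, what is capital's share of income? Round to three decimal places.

Capital's share of income is 0.280.

gY = gA + α·gK + (1−α)·gL, so gY − gA − gL = α(gK − gL).
6.54 − 0.66 − 2.71 = α × (14.02 − 2.71).
3.17 = 11.31 α, so α = 0.28028.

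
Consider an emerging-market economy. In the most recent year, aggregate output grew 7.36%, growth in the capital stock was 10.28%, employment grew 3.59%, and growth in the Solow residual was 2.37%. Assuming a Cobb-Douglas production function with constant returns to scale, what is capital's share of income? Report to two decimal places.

α = 0.21

gY = gA + α·gK + (1−α)·gL, so gY − gA − gL = α(gK − gL).
7.36 − 2.37 − 3.59 = α × (10.28 − 3.59).
1.4 = 6.69 α, so α = 0.2093.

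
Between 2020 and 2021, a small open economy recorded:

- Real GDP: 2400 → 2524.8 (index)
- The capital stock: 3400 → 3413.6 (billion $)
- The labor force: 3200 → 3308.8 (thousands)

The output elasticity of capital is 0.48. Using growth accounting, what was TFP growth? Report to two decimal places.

Real GDP growth = (2524.8 − 2400) / 2400 = 5.2%.
The capital stock growth = (3413.6 − 3400) / 3400 = 0.4%.
The labor force growth = (3308.8 − 3200) / 3200 = 3.4%.
Labor's share = 1 − 0.48 = 0.52.
The capital stock: 0.48 × 0.4 = 0.192 pp.
The labor force: 0.52 × 3.4 = 1.768 pp.
TFP growth = 5.2 − 1.96 = 3.24%.

3.24%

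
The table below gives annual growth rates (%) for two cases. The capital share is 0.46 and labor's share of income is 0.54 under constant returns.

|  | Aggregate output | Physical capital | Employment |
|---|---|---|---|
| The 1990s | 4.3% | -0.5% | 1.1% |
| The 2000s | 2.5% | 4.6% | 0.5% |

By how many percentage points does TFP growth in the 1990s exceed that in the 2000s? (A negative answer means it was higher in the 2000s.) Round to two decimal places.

3.82 percentage points

Labor's share = 1 − 0.46 = 0.54.
The 1990s: TFP = 4.3 + 0.23 − 0.594 = 3.936%.
The 2000s: TFP = 2.5 − 2.116 − 0.27 = 0.114%.
Difference = 3.936 − (0.114) = 3.822 pp.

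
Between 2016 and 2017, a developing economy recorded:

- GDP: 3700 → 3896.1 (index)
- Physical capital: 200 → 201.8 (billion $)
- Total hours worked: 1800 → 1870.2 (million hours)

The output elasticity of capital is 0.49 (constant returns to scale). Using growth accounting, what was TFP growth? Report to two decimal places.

TFP growth was 2.87%.

GDP growth = (3896.1 − 3700) / 3700 = 5.3%.
Physical capital growth = (201.8 − 200) / 200 = 0.9%.
Total hours worked growth = (1870.2 − 1800) / 1800 = 3.9%.
Labor's share = 1 − 0.49 = 0.51.
Physical capital: 0.49 × 0.9 = 0.441 pp.
Total hours worked: 0.51 × 3.9 = 1.989 pp.
TFP growth = 5.3 − 2.43 = 2.87%.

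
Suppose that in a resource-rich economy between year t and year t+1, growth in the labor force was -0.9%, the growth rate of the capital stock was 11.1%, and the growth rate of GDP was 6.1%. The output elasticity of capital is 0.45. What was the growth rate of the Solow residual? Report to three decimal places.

Labor's share = 1 − 0.45 = 0.55.
The capital stock: 0.45 × 11.1 = 4.995 pp.
The labor force: 0.55 × (-0.9) = -0.495 pp.
TFP growth = 6.1 − 4.5 = 1.6%.

The Solow residual grew 1.600%.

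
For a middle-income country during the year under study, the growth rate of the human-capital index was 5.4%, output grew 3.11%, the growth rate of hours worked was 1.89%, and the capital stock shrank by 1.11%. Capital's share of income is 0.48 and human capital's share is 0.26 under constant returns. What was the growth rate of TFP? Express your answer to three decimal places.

TFP growth was 1.747%.

Labor's share = 1 − 0.48 − 0.26 = 0.26.
The capital stock: 0.48 × (-1.11) = -0.5328 pp.
The human-capital index: 0.26 × 5.4 = 1.404 pp.
Hours worked: 0.26 × 1.89 = 0.4914 pp.
TFP growth = 3.11 − 1.3626 = 1.7474%.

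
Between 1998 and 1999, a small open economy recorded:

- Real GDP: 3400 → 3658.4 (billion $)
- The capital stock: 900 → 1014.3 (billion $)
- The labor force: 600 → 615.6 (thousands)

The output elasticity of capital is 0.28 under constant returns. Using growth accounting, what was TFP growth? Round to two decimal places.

TFP grew 2.17%.

Real GDP growth = (3658.4 − 3400) / 3400 = 7.6%.
The capital stock growth = (1014.3 − 900) / 900 = 12.7%.
The labor force growth = (615.6 − 600) / 600 = 2.6%.
Labor's share = 1 − 0.28 = 0.72.
The capital stock: 0.28 × 12.7 = 3.556 pp.
The labor force: 0.72 × 2.6 = 1.872 pp.
TFP growth = 7.6 − 5.428 = 2.172%.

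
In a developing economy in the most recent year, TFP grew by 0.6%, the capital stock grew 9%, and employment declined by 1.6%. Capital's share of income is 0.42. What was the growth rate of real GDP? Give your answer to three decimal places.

Real GDP growth was 3.452%.

Labor's share = 1 − 0.42 = 0.58.
The capital stock: 0.42 × 9 = 3.78 pp.
Employment: 0.58 × (-1.6) = -0.928 pp.
Output growth = 0.6 + 2.852 = 3.452%.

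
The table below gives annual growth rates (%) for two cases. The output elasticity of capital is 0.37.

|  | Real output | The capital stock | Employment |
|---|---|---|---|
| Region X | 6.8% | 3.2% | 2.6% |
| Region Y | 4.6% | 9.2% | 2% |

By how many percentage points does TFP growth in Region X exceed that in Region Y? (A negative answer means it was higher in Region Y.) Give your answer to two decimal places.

4.04 percentage points

Labor's share = 1 − 0.37 = 0.63.
Region X: TFP = 6.8 − 1.184 − 1.638 = 3.978%.
Region Y: TFP = 4.6 − 3.404 − 1.26 = -0.064%.
Difference = 3.978 − (-0.064) = 4.042 pp.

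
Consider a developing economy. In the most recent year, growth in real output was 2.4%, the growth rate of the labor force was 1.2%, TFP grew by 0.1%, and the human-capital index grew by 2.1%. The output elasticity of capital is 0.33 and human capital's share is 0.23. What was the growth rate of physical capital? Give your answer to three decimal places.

Labor's share = 1 − 0.33 − 0.23 = 0.44.
gY = gA + 0.23×2.1 + 0.44×1.2 + 0.33×g.
0.33×g = 2.4 − 0.1 − 1.011 = 1.289.
g = 1.289 / 0.33 = 3.90606%.

Physical capital grew 3.906%.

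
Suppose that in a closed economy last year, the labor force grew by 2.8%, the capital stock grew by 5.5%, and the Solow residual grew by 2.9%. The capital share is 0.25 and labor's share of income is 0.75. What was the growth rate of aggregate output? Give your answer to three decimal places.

Labor's share = 1 − 0.25 = 0.75.
The capital stock: 0.25 × 5.5 = 1.375 pp.
The labor force: 0.75 × 2.8 = 2.1 pp.
Output growth = 2.9 + 3.475 = 6.375%.

6.375%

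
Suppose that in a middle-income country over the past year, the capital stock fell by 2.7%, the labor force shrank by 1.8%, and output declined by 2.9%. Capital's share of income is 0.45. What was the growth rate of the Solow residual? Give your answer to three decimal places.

-0.695%

Labor's share = 1 − 0.45 = 0.55.
The capital stock: 0.45 × (-2.7) = -1.215 pp.
The labor force: 0.55 × (-1.8) = -0.99 pp.
TFP growth = -2.9 + 2.205 = -0.695%.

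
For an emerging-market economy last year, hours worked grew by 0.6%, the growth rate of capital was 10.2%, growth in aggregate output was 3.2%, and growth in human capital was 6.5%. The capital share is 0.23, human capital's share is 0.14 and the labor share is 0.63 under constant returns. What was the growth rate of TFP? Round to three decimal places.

Labor's share = 1 − 0.23 − 0.14 = 0.63.
Capital: 0.23 × 10.2 = 2.346 pp.
Human capital: 0.14 × 6.5 = 0.91 pp.
Hours worked: 0.63 × 0.6 = 0.378 pp.
TFP growth = 3.2 − 3.634 = -0.434%.

-0.434%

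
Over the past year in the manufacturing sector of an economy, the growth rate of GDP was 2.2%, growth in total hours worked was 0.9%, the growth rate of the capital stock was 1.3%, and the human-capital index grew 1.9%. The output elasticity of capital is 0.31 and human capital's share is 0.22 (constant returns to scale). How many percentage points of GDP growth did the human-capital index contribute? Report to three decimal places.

0.418 pp

Contribution = share × growth = 0.22 × 1.9 = 0.418 pp.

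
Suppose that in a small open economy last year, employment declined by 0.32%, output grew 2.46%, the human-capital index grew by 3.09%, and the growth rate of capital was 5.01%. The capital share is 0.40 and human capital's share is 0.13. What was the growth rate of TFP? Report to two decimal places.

Labor's share = 1 − 0.4 − 0.13 = 0.47.
Capital: 0.4 × 5.01 = 2.004 pp.
The human-capital index: 0.13 × 3.09 = 0.4017 pp.
Employment: 0.47 × (-0.32) = -0.1504 pp.
TFP growth = 2.46 − 2.2553 = 0.2047%.

0.20%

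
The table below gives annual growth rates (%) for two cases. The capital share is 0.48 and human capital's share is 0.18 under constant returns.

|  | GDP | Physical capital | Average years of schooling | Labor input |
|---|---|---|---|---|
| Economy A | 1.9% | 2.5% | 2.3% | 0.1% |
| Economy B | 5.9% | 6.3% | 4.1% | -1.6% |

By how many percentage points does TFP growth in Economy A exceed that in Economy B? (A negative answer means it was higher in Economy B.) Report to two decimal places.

Labor's share = 1 − 0.48 − 0.18 = 0.34.
Economy A: TFP = 1.9 − 1.2 − 0.414 − 0.034 = 0.252%.
Economy B: TFP = 5.9 − 3.024 − 0.738 + 0.544 = 2.682%.
Difference = 0.252 − (2.682) = -2.43 pp.

-2.43 percentage points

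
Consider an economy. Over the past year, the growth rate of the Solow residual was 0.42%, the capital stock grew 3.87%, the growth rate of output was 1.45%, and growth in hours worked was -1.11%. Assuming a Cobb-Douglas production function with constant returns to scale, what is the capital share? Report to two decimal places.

gY = gA + α·gK + (1−α)·gL, so gY − gA − gL = α(gK − gL).
1.45 − 0.42 + 1.11 = α × (3.87 − (-1.11)).
2.14 = 4.98 α, so α = 0.4297.

α = 0.43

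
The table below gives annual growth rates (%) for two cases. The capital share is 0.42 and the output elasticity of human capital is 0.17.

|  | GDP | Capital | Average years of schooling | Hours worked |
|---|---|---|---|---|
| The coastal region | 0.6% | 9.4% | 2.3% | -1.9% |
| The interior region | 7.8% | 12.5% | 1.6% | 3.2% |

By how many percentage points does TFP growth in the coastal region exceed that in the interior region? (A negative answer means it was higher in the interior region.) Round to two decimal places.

Labor's share = 1 − 0.42 − 0.17 = 0.41.
The coastal region: TFP = 0.6 − 3.948 − 0.391 + 0.779 = -2.96%.
The interior region: TFP = 7.8 − 5.25 − 0.272 − 1.312 = 0.966%.
Difference = -2.96 − (0.966) = -3.926 pp.

-3.93 percentage points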